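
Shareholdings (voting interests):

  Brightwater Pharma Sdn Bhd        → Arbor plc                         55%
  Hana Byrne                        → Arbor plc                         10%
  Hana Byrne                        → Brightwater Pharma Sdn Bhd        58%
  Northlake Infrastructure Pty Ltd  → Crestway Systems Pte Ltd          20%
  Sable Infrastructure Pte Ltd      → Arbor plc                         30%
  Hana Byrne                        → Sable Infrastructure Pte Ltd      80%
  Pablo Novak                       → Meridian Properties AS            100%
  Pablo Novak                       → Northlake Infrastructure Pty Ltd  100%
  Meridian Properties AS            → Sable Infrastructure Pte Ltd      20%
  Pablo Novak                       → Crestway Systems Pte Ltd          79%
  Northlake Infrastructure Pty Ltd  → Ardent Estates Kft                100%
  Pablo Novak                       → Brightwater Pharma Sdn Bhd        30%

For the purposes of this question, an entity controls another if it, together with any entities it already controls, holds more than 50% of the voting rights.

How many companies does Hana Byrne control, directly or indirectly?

Hana holds 58% of Brightwater, so Hana controls Brightwater.
Hana holds 80% of Sable, so Hana controls Sable.
Hana and Sable and Brightwater together hold 10% + 30% + 55% = 95% of Arbor, so Hana controls Arbor.
No other company's threshold is met.
Hana controls 3 companies.

3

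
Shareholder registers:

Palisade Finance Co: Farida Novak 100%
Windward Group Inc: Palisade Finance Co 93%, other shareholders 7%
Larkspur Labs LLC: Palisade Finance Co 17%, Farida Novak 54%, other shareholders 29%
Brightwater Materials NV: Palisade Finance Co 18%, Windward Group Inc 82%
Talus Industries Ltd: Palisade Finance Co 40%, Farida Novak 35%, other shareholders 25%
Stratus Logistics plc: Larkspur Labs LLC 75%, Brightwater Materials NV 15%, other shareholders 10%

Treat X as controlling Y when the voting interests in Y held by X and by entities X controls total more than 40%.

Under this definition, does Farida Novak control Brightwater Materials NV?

Farida holds 100% of Palisade, so Farida controls Palisade.
Palisade holds 93% of Windward, so Farida controls Windward.
Palisade and Windward together hold 18% + 82% = 100% of Brightwater, so Farida controls Brightwater.

Yes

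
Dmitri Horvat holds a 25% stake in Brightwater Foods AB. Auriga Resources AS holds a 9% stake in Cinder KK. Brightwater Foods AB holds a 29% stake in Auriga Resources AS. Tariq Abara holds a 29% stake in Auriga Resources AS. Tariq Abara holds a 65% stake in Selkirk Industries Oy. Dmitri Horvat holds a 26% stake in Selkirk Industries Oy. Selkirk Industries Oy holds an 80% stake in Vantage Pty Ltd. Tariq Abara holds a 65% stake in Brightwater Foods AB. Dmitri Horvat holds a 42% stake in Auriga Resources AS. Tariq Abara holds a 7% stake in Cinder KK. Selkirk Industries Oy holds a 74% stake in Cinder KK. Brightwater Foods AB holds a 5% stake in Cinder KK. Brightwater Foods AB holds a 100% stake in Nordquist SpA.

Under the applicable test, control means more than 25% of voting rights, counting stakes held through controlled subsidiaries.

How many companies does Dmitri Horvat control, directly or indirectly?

4

Dmitri holds 26% of Selkirk, so Dmitri controls Selkirk.
Dmitri holds 42% of Auriga, so Dmitri controls Auriga.
Selkirk holds 80% of Vantage, so Dmitri controls Vantage.
Selkirk and Auriga together hold 74% + 9% = 83% of Cinder, so Dmitri controls Cinder.
No other company's threshold is met.
Dmitri controls 4 companies.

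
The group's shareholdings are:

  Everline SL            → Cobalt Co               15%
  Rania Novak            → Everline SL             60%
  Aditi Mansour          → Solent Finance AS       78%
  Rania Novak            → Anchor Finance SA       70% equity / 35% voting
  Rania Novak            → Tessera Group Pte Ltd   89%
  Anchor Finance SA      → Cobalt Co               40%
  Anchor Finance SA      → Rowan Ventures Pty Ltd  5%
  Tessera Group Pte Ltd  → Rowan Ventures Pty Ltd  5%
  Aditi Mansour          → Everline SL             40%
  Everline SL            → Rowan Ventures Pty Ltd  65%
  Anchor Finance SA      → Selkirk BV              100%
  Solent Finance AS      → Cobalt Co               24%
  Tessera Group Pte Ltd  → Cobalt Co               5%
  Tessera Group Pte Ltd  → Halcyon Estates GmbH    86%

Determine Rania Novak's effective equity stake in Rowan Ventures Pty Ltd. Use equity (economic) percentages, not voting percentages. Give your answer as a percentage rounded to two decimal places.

46.95%

Rania reaches Rowan along 3 paths.
Via Everline: 60% × 65% = 39%.
Via Anchor: 70% × 5% = 3.5%.
Via Tessera: 89% × 5% = 4.45%.
Total: 39% + 3.5% + 4.45% = 46.95%.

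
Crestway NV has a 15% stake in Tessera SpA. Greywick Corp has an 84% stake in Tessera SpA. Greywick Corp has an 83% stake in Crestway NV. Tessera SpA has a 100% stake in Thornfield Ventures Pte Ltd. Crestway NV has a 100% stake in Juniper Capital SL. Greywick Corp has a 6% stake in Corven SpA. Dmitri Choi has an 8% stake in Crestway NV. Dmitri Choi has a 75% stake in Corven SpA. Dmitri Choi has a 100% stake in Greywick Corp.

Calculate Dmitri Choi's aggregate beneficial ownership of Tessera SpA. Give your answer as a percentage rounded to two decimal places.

Dmitri reaches Tessera along 3 paths.
Via Greywick → Crestway: 100% × 83% × 15% = 12.45%.
Via Crestway: 8% × 15% = 1.2%.
Via Greywick: 100% × 84% = 84%.
Total: 12.45% + 1.2% + 84% = 97.65%.

97.65%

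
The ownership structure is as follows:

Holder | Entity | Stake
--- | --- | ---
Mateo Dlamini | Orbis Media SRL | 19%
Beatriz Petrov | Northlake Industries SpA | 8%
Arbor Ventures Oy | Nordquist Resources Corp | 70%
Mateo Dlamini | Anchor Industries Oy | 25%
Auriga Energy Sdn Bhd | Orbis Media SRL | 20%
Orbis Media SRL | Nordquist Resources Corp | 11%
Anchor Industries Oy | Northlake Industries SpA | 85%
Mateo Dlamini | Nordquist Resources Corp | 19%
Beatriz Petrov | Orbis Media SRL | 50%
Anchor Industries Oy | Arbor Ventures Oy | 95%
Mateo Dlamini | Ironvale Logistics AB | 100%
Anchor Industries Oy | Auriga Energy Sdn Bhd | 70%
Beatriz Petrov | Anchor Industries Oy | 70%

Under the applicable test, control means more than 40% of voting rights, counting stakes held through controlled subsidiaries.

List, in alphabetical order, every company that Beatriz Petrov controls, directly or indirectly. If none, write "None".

Anchor Industries Oy, Arbor Ventures Oy, Auriga Energy Sdn Bhd, Nordquist Resources Corp, Northlake Industries SpA, Orbis Media SRL

Beatriz holds 70% of Anchor, so Beatriz controls Anchor.
Anchor and Beatriz together hold 85% + 8% = 93% of Northlake, so Beatriz controls Northlake.
Anchor holds 70% of Auriga, so Beatriz controls Auriga.
Anchor holds 95% of Arbor, so Beatriz controls Arbor.
Auriga and Beatriz together hold 20% + 50% = 70% of Orbis, so Beatriz controls Orbis.
Arbor and Orbis together hold 70% + 11% = 81% of Nordquist, so Beatriz controls Nordquist.
No other company's threshold is met.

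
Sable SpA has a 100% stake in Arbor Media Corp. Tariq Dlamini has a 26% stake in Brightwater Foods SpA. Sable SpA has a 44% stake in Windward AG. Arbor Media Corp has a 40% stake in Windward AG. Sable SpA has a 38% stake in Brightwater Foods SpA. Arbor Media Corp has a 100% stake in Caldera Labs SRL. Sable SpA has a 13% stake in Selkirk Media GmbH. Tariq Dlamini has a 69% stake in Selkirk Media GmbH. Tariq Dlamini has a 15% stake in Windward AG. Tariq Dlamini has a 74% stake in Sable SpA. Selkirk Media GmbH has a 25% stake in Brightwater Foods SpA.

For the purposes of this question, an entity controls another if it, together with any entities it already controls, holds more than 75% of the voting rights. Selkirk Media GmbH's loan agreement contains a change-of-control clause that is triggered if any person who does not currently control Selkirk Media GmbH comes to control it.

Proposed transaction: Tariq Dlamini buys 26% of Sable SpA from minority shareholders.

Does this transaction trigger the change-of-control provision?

Yes

The purchase changes only Tariq's holdings, so Tariq is the only person who could newly come to control Selkirk.
Tariq's largest direct stake is 74% in Sable, which does not meet the threshold, so Tariq controls no company.
In Selkirk, Tariq's side holds only 69%, not > 75%.
So before the transaction, Tariq does not control Selkirk.
After the purchase, Tariq's direct stake in Sable rises to 74% + 26% = 100%.
Tariq holds 100% of Sable, so Tariq controls Sable.
Tariq and Sable together hold 69% + 13% = 82% of Selkirk, so Tariq controls Selkirk.
Tariq did not control Selkirk before and does after, so the clause is triggered.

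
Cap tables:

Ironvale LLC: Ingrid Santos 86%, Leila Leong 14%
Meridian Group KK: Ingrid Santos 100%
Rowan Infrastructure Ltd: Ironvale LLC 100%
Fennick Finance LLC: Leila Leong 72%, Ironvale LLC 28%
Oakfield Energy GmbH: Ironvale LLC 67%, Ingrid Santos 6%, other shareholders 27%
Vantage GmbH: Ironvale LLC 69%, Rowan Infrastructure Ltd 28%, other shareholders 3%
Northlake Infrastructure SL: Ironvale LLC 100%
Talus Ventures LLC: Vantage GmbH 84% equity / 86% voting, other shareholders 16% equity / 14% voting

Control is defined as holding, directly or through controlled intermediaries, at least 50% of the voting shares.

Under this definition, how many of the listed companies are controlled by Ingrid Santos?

Ingrid holds 86% of Ironvale, so Ingrid controls Ironvale.
Ingrid holds 100% of Meridian, so Ingrid controls Meridian.
Ironvale holds 100% of Rowan, so Ingrid controls Rowan.
Ironvale and Ingrid together hold 67% + 6% = 73% of Oakfield, so Ingrid controls Oakfield.
Ironvale and Rowan together hold 69% + 28% = 97% of Vantage, so Ingrid controls Vantage.
Ironvale holds 100% of Northlake, so Ingrid controls Northlake.
Vantage holds 86% of Talus, so Ingrid controls Talus.
No other company's threshold is met.
Ingrid controls 7 companies.

7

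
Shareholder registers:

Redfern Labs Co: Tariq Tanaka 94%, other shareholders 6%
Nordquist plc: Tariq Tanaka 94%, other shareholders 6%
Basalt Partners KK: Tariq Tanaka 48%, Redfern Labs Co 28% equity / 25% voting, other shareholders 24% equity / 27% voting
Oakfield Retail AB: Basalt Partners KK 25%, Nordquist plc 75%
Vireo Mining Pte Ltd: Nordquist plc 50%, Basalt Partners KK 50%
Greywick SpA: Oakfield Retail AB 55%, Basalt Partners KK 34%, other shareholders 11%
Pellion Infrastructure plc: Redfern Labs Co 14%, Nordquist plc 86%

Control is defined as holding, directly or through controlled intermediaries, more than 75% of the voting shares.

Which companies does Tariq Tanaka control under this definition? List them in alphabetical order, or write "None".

Nordquist plc, Pellion Infrastructure plc, Redfern Labs Co

Tariq holds 94% of Redfern, so Tariq controls Redfern.
Tariq holds 94% of Nordquist, so Tariq controls Nordquist.
Redfern and Nordquist together hold 14% + 86% = 100% of Pellion, so Tariq controls Pellion.
No other company's threshold is met.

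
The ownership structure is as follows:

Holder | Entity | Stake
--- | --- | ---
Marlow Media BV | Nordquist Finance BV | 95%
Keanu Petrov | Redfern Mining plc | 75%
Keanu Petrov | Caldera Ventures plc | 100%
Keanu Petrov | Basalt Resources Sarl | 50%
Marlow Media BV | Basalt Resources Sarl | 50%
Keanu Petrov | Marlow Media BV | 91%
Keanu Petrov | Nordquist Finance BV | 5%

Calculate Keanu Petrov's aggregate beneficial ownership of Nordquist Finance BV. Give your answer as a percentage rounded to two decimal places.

91.45%

Keanu reaches Nordquist along 2 paths.
Via Marlow: 91% × 95% = 86.45%.
Direct stake: 5% = 5%.
Total: 86.45% + 5% = 91.45%.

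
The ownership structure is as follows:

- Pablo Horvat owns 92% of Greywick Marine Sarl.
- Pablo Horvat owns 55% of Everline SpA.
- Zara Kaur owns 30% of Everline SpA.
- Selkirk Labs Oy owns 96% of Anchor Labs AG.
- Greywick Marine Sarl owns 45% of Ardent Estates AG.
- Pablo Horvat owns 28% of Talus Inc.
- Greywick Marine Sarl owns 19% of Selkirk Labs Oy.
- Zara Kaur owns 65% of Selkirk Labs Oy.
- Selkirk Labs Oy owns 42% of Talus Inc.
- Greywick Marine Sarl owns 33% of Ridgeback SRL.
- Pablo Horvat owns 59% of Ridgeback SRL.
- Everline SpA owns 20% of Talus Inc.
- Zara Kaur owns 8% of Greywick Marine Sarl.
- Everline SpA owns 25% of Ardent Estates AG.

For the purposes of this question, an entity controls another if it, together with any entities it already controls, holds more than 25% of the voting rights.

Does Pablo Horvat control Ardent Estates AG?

Yes

Pablo holds 55% of Everline, so Pablo controls Everline.
Pablo holds 92% of Greywick, so Pablo controls Greywick.
Everline and Greywick together hold 25% + 45% = 70% of Ardent, so Pablo controls Ardent.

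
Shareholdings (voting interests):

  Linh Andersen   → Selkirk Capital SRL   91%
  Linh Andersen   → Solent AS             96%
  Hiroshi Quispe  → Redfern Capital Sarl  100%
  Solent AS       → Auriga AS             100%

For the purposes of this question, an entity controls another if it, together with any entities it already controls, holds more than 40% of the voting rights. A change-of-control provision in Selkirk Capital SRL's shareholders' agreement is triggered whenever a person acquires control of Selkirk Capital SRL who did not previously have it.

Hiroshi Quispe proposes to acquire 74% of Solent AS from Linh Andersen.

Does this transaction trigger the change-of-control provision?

No

The purchase adds only to Hiroshi's holdings (Linh's stake shrinks), so Hiroshi is the only person who could newly come to control Selkirk.
Hiroshi holds 100% of Redfern, so Hiroshi controls Redfern.
Neither Hiroshi nor any entity Hiroshi controls holds any voting interest in Selkirk.
So before the transaction, Hiroshi does not control Selkirk.
After the purchase, Hiroshi holds 74% of Solent directly, and Linh's stake falls to 22%.
Hiroshi holds 74% of Solent, so Hiroshi controls Solent.
Solent holds 100% of Auriga, so Hiroshi controls Auriga.
After the transaction, neither Hiroshi nor any entity Hiroshi controls holds a voting interest in Selkirk, so Hiroshi still does not control it.
No new person acquires control, so the clause is not triggered.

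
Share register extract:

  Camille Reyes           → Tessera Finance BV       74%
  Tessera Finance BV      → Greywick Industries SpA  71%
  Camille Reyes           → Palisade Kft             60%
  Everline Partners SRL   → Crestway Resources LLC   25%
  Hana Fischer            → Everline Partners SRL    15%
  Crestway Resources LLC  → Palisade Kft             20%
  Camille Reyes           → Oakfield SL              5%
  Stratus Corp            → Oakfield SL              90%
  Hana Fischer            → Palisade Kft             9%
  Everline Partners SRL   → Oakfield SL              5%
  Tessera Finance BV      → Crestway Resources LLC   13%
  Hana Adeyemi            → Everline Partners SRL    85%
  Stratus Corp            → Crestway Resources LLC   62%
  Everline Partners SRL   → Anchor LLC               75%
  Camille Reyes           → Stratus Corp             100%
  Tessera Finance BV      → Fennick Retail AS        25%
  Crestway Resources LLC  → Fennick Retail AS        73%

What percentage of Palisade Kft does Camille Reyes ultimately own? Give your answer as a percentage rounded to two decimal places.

74.32%

Camille reaches Palisade along 3 paths.
Direct stake: 60% = 60%.
Via Tessera → Crestway: 74% × 13% × 20% = 1.924%.
Via Stratus → Crestway: 100% × 62% × 20% = 12.4%.
Total: 60% + 1.924% + 12.4% = 74.324%.
Rounded: 74.32%.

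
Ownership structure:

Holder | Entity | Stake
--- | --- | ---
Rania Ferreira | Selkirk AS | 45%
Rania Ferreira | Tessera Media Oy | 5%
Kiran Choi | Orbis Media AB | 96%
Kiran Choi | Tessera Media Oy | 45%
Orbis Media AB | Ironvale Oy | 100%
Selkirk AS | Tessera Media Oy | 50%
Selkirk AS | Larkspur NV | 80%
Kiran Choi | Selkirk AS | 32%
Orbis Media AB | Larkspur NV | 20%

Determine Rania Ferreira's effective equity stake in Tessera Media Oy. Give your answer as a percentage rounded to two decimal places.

27.50%

Rania reaches Tessera along 2 paths.
Via Selkirk: 45% × 50% = 22.5%.
Direct stake: 5% = 5%.
Total: 22.5% + 5% = 27.5%.
Rounded: 27.50%.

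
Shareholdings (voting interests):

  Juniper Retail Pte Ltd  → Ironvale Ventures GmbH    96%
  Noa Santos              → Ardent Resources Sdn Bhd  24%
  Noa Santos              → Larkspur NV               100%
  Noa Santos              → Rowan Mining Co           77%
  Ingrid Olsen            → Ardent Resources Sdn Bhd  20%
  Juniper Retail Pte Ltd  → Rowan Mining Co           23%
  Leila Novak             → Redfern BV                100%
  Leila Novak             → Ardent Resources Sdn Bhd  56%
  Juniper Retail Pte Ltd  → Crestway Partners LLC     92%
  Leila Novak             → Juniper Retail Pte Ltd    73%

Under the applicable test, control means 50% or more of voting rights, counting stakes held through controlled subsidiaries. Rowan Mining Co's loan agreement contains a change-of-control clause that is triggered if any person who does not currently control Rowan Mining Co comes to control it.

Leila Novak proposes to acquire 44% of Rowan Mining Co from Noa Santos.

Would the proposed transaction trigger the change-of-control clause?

The purchase adds only to Leila's holdings (Noa's stake shrinks), so Leila is the only person who could newly come to control Rowan.
Leila holds 100% of Redfern, so Leila controls Redfern.
Leila holds 56% of Ardent, so Leila controls Ardent.
Leila holds 73% of Juniper, so Leila controls Juniper.
Juniper holds 92% of Crestway, so Leila controls Crestway.
Juniper holds 96% of Ironvale, so Leila controls Ironvale.
In Rowan, Leila's side holds only 23%, not ≥ 50%.
So before the transaction, Leila does not control Rowan.
After the purchase, Leila holds 44% of Rowan directly, and Noa's stake falls to 33%.
Juniper and Leila together hold 23% + 44% = 67% of Rowan, so Leila controls Rowan.
Leila did not control Rowan before and does after, so the clause is triggered.

Yes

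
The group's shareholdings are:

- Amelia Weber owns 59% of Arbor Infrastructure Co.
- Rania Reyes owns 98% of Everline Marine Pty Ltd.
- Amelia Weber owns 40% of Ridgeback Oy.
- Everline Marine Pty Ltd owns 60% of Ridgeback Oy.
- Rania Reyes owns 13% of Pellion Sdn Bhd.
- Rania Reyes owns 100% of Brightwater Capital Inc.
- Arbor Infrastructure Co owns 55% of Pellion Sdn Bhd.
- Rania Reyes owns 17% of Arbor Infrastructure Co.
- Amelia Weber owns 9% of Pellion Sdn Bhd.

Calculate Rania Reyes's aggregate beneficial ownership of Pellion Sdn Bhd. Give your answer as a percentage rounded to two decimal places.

Rania reaches Pellion along 2 paths.
Direct stake: 13% = 13%.
Via Arbor: 17% × 55% = 9.35%.
Total: 13% + 9.35% = 22.35%.

22.35%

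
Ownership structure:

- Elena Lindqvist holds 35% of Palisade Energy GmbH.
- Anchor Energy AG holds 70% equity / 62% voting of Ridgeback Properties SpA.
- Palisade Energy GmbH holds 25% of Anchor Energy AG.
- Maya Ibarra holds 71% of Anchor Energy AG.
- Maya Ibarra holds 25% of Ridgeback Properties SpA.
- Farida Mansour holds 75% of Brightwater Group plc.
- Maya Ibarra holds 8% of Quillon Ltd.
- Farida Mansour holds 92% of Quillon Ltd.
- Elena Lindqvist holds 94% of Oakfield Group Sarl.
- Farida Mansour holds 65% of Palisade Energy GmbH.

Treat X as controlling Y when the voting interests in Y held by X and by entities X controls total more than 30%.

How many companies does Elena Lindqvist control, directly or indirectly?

Elena holds 35% of Palisade, so Elena controls Palisade.
Elena holds 94% of Oakfield, so Elena controls Oakfield.
No other company's threshold is met.
Elena controls 2 companies.

2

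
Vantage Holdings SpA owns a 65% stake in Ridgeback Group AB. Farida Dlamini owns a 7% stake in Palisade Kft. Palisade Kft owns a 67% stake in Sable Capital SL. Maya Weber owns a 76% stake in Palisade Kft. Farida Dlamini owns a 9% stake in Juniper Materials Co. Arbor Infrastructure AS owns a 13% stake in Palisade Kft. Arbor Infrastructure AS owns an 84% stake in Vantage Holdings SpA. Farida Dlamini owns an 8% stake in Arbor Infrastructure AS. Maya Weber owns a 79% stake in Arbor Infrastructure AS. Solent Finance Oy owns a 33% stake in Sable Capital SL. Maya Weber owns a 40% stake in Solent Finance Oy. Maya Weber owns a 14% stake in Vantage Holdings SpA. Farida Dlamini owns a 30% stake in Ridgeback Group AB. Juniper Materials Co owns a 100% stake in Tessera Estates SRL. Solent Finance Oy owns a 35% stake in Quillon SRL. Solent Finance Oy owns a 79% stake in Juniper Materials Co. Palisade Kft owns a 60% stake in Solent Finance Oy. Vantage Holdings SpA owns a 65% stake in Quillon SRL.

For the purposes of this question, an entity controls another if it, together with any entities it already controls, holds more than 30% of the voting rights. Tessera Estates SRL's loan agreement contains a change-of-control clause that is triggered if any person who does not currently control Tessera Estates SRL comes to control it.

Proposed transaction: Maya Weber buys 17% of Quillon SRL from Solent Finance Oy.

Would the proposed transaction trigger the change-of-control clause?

The purchase adds only to Maya's holdings (Solent's stake shrinks), so Maya is the only person who could newly come to control Tessera.
Maya holds 79% of Arbor, so Maya controls Arbor.
Maya and Arbor together hold 76% + 13% = 89% of Palisade, so Maya controls Palisade.
Palisade and Maya together hold 60% + 40% = 100% of Solent, so Maya controls Solent.
Solent holds 79% of Juniper, so Maya controls Juniper.
Juniper holds 100% of Tessera, so Maya controls Tessera.
So Maya already controls Tessera before the transaction.
After the purchase, Maya holds 17% of Quillon directly, and Solent's stake falls to 18%.
Maya controlled Tessera already, so this is not a new person acquiring control; every other person's position is unchanged or reduced.
No new person acquires control, so the clause is not triggered.

No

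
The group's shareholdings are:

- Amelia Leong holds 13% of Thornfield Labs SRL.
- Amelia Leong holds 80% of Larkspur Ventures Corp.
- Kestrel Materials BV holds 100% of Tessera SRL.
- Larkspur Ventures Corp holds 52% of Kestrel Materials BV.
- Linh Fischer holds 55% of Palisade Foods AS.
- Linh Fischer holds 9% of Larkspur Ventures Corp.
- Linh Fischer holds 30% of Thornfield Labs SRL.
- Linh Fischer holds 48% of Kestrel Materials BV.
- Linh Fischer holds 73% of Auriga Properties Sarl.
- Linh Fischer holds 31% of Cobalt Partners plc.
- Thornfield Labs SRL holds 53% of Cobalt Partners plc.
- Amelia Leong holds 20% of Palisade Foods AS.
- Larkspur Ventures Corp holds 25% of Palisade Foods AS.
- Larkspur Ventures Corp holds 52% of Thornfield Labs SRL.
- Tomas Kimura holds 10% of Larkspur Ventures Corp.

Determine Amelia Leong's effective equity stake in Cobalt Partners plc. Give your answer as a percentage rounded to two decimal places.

Amelia reaches Cobalt along 2 paths.
Via Larkspur → Thornfield: 80% × 52% × 53% = 22.048%.
Via Thornfield: 13% × 53% = 6.89%.
Total: 22.048% + 6.89% = 28.938%.
Rounded: 28.94%.

28.94%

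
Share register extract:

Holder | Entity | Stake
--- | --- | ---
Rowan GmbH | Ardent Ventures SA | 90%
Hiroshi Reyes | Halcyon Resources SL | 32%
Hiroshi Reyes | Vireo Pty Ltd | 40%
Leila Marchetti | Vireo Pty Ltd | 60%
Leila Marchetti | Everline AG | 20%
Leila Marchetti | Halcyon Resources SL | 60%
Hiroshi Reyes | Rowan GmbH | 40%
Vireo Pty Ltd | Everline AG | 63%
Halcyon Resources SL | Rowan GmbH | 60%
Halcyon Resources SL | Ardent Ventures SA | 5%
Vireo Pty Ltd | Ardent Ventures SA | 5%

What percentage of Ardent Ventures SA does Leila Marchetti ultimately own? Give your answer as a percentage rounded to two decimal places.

Leila reaches Ardent along 3 paths.
Via Halcyon: 60% × 5% = 3%.
Via Vireo: 60% × 5% = 3%.
Via Halcyon → Rowan: 60% × 60% × 90% = 32.4%.
Total: 3% + 3% + 32.4% = 38.4%.
Rounded: 38.40%.

38.40%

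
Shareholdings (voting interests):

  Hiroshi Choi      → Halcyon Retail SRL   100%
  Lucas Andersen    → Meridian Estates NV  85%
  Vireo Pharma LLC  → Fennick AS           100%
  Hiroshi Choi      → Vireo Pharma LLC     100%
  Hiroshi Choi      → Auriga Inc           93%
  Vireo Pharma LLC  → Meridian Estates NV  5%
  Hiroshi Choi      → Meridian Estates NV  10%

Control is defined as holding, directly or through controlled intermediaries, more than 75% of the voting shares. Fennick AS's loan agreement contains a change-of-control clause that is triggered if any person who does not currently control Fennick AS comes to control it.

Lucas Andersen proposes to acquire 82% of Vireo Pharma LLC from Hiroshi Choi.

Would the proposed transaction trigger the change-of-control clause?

Yes

The purchase adds only to Lucas's holdings (Hiroshi's stake shrinks), so Lucas is the only person who could newly come to control Fennick.
Lucas holds 85% of Meridian, so Lucas controls Meridian.
Neither Lucas nor any entity Lucas controls holds any voting interest in Fennick.
So before the transaction, Lucas does not control Fennick.
After the purchase, Lucas holds 82% of Vireo directly, and Hiroshi's stake falls to 18%.
Lucas holds 82% of Vireo, so Lucas controls Vireo.
Vireo holds 100% of Fennick, so Lucas controls Fennick.
Lucas did not control Fennick before and does after, so the clause is triggered.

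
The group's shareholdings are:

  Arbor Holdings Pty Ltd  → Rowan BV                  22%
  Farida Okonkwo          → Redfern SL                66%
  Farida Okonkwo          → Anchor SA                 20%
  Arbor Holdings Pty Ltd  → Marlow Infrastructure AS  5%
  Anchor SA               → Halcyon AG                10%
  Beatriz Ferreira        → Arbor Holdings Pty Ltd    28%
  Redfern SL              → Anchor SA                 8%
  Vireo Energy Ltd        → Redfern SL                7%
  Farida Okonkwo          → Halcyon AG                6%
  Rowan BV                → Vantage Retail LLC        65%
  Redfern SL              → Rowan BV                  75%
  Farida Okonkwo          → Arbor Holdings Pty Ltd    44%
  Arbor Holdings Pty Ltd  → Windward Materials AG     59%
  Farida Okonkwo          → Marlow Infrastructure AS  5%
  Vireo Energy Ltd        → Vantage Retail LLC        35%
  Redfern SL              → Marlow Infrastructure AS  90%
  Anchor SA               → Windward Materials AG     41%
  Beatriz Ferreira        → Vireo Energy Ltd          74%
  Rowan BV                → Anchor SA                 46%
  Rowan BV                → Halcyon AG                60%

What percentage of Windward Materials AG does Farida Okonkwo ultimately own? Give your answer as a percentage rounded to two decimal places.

Farida reaches Windward along 5 paths.
Via Anchor: 20% × 41% = 8.2%.
Via Redfern → Anchor: 66% × 8% × 41% = 2.1648%.
Via Redfern → Rowan → Anchor: 66% × 75% × 46% × 41% = 9.3357%.
Via Arbor → Rowan → Anchor: 44% × 22% × 46% × 41% = 1.825648%.
Via Arbor: 44% × 59% = 25.96%.
Total: 8.2% + 2.1648% + 9.3357% + 1.825648% + 25.96% = 47.486148%.
Rounded: 47.49%.

47.49%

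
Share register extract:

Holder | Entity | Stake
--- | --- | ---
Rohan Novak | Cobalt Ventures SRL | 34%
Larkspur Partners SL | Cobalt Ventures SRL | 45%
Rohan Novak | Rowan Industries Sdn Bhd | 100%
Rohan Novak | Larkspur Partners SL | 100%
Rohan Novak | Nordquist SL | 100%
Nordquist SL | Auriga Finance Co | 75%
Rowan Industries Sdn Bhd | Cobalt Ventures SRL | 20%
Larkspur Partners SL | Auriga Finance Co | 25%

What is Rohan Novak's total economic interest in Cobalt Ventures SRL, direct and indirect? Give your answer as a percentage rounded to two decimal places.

99.00%

Rohan reaches Cobalt along 3 paths.
Via Rowan: 100% × 20% = 20%.
Via Larkspur: 100% × 45% = 45%.
Direct stake: 34% = 34%.
Total: 20% + 45% + 34% = 99%.
Rounded: 99.00%.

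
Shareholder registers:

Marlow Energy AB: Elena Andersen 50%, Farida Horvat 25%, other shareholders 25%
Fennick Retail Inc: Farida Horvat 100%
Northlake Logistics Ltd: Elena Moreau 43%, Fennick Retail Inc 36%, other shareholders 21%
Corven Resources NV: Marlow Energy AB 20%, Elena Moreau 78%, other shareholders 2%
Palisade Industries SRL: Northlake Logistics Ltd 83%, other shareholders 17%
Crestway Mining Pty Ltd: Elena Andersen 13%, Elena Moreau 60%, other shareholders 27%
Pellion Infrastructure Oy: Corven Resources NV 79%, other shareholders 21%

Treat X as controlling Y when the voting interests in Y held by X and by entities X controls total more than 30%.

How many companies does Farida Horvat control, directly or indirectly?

3

Farida holds 100% of Fennick, so Farida controls Fennick.
Fennick holds 36% of Northlake, so Farida controls Northlake.
Northlake holds 83% of Palisade, so Farida controls Palisade.
No other company's threshold is met.
Farida controls 3 companies.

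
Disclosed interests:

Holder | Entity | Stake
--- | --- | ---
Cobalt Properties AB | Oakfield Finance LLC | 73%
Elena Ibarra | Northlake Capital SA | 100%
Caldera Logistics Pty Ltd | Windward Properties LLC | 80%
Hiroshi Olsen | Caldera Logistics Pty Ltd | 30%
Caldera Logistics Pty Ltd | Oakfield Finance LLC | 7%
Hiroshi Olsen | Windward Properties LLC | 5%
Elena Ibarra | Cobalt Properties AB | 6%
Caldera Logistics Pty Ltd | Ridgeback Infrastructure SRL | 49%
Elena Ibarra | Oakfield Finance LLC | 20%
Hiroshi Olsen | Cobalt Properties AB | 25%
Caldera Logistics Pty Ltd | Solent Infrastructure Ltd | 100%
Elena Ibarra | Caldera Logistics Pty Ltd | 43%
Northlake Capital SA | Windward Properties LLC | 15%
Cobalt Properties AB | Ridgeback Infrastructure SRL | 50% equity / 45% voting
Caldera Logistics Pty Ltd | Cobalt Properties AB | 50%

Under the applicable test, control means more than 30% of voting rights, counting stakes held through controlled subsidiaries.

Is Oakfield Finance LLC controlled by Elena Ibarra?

Yes

Elena holds 43% of Caldera, so Elena controls Caldera.
Caldera and Elena together hold 50% + 6% = 56% of Cobalt, so Elena controls Cobalt.
Caldera and Cobalt and Elena together hold 7% + 73% + 20% = 100% of Oakfield, so Elena controls Oakfield.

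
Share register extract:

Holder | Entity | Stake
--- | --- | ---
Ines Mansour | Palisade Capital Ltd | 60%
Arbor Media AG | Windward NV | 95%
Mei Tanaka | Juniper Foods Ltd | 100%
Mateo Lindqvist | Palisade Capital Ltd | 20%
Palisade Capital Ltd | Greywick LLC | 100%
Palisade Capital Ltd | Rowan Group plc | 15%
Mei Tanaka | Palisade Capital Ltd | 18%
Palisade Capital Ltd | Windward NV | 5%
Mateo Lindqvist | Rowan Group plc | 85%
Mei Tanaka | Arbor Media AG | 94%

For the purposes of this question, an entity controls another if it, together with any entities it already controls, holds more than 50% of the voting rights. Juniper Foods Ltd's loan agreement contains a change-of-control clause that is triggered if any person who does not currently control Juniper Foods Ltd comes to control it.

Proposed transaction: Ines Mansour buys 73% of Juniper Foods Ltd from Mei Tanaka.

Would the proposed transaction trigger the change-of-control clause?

The purchase adds only to Ines's holdings (Mei's stake shrinks), so Ines is the only person who could newly come to control Juniper.
Ines holds 60% of Palisade, so Ines controls Palisade.
Palisade holds 100% of Greywick, so Ines controls Greywick.
Neither Ines nor any entity Ines controls holds any voting interest in Juniper.
So before the transaction, Ines does not control Juniper.
After the purchase, Ines holds 73% of Juniper directly, and Mei's stake falls to 27%.
Ines holds 73% of Juniper, so Ines controls Juniper.
Ines did not control Juniper before and does after, so the clause is triggered.

Yes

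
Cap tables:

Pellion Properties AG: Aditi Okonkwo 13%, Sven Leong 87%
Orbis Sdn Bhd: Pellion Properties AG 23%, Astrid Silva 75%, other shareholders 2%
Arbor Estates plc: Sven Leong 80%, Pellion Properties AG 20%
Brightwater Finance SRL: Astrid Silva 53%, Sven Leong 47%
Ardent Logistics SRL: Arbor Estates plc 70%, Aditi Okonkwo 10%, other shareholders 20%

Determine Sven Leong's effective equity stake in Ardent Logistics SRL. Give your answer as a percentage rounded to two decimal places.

Sven reaches Ardent along 2 paths.
Via Arbor: 80% × 70% = 56%.
Via Pellion → Arbor: 87% × 20% × 70% = 12.18%.
Total: 56% + 12.18% = 68.18%.

68.18%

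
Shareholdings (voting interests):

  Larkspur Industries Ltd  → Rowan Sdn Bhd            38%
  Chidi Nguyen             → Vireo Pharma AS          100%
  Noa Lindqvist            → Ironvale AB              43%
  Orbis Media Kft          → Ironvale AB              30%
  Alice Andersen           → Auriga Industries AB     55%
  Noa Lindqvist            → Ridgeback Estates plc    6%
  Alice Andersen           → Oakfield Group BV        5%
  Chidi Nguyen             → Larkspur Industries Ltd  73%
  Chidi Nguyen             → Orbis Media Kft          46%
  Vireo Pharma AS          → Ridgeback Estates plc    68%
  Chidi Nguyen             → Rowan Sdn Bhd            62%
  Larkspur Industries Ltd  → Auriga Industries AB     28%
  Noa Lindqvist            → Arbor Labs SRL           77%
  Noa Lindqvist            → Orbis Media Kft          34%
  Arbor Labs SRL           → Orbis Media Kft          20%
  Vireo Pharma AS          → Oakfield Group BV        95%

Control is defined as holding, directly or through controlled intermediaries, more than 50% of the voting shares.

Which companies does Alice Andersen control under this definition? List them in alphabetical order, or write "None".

Auriga Industries AB

Alice holds 55% of Auriga, so Alice controls Auriga.
No other company's threshold is met.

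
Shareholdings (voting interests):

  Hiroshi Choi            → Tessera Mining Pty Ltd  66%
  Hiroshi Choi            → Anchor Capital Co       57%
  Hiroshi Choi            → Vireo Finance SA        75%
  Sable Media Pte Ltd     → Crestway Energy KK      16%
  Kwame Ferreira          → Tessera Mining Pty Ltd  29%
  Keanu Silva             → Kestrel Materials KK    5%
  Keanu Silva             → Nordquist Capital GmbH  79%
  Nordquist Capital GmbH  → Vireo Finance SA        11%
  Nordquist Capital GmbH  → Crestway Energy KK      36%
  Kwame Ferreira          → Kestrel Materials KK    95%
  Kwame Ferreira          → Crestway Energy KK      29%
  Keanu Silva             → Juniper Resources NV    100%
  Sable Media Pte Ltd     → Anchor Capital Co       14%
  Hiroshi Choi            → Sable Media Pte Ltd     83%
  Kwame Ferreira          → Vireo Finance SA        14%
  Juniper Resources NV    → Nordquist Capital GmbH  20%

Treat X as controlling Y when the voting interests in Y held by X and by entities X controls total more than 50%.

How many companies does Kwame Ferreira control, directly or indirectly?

1

Kwame holds 95% of Kestrel, so Kwame controls Kestrel.
No other company's threshold is met.
Kwame controls 1 company.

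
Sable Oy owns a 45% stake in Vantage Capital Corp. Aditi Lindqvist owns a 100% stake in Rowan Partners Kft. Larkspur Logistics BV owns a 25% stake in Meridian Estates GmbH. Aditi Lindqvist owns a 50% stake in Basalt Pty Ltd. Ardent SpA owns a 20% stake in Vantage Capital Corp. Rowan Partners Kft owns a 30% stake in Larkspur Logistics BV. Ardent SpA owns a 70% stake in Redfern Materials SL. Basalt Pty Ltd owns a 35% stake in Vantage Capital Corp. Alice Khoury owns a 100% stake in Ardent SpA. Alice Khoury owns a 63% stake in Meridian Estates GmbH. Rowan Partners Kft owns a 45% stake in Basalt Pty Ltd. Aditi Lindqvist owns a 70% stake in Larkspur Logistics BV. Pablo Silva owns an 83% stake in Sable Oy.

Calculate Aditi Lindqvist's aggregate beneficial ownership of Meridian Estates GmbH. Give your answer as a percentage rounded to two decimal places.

25.00%

Aditi reaches Meridian along 2 paths.
Via Rowan → Larkspur: 100% × 30% × 25% = 7.5%.
Via Larkspur: 70% × 25% = 17.5%.
Total: 7.5% + 17.5% = 25%.
Rounded: 25.00%.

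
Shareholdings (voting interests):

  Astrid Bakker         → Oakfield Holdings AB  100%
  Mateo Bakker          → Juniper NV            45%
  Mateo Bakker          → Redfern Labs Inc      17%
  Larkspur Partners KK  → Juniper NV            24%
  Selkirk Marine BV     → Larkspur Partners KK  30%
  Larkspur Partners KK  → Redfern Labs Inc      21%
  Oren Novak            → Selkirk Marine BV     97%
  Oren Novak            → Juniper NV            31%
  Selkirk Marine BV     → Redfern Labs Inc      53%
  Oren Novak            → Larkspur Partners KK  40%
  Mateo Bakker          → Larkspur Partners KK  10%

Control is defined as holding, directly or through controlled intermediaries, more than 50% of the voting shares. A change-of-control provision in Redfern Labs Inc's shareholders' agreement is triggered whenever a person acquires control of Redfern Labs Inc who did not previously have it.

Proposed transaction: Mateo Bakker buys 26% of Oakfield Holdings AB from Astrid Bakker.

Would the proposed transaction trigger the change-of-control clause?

The purchase adds only to Mateo's holdings (Astrid's stake shrinks), so Mateo is the only person who could newly come to control Redfern.
Mateo's largest direct stake is 45% in Juniper, which does not meet the threshold, so Mateo controls no company.
In Redfern, Mateo's side holds only 17%, not > 50%.
So before the transaction, Mateo does not control Redfern.
After the purchase, Mateo holds 26% of Oakfield directly, and Astrid's stake falls to 74%.
Mateo's side now holds 26% of Oakfield, not > 50%, so Mateo still does not control Oakfield.
After the transaction, Mateo's side holds 17% of Redfern, not > 50%, so Mateo still does not control Redfern.
No new person acquires control, so the clause is not triggered.

No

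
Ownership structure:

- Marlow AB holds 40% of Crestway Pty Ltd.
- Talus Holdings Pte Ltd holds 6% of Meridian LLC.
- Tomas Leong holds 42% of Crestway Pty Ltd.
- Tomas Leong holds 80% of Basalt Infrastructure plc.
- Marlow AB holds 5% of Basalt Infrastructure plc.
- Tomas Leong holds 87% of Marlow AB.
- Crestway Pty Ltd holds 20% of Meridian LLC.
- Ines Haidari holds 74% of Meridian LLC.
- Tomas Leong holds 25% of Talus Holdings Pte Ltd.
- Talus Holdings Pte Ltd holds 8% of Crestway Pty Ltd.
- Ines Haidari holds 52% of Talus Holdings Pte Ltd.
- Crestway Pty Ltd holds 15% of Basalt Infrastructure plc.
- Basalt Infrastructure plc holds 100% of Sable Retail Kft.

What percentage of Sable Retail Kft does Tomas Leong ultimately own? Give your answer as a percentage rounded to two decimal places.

Tomas reaches Sable along 5 paths.
Via Marlow → Crestway → Basalt: 87% × 40% × 15% × 100% = 5.22%.
Via Crestway → Basalt: 42% × 15% × 100% = 6.3%.
Via Talus → Crestway → Basalt: 25% × 8% × 15% × 100% = 0.3%.
Via Marlow → Basalt: 87% × 5% × 100% = 4.35%.
Via Basalt: 80% × 100% = 80%.
Total: 5.22% + 6.3% + 0.3% + 4.35% + 80% = 96.17%.

96.17%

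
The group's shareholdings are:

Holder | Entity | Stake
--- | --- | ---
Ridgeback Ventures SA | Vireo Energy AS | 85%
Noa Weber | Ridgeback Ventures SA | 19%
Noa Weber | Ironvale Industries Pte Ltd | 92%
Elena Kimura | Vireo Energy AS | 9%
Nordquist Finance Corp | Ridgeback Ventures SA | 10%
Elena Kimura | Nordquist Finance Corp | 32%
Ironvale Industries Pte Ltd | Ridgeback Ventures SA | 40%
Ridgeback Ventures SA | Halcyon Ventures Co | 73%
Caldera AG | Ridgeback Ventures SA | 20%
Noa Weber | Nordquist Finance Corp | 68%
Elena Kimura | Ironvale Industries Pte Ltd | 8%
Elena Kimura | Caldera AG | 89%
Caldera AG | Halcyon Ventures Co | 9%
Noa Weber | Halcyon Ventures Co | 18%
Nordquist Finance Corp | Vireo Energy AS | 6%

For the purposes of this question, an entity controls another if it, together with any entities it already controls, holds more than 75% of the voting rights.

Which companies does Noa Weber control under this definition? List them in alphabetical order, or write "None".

Ironvale Industries Pte Ltd

Noa holds 92% of Ironvale, so Noa controls Ironvale.
No other company's threshold is met.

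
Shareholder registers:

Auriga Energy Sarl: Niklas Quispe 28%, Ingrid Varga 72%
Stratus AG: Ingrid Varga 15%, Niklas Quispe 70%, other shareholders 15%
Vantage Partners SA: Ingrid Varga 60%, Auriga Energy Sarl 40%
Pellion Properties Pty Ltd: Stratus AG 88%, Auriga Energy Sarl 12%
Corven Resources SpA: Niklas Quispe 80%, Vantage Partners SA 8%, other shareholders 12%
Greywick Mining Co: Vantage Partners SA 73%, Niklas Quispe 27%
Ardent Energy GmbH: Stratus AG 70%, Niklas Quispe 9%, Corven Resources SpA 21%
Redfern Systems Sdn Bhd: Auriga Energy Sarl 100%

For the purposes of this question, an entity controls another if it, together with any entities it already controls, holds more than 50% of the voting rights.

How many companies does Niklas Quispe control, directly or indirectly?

Niklas holds 70% of Stratus, so Niklas controls Stratus.
Stratus holds 88% of Pellion, so Niklas controls Pellion.
Niklas holds 80% of Corven, so Niklas controls Corven.
Stratus and Niklas and Corven together hold 70% + 9% + 21% = 100% of Ardent, so Niklas controls Ardent.
No other company's threshold is met.
Niklas controls 4 companies.

4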